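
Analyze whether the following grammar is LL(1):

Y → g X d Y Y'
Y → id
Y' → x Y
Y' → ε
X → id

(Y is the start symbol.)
Relevant sets:
  FOLLOW(Y') = { $, 'x' }

For Y:
  PREDICT(Y → g X d Y Y') = { 'g' }
  PREDICT(Y → id) = { 'id' }
For Y':
  PREDICT(Y' → x Y) = { 'x' }
  PREDICT(Y' → ε) = { $, 'x' }
X has a single production, so nothing to check there.

Conflict found: Predict set conflict for Y': { 'x' }
The grammar is NOT LL(1).

Answer: No. Predict set conflict for Y': { 'x' }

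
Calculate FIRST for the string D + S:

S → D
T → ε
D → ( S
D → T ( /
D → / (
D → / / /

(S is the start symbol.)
FIRST sets of the non-terminals involved (from the grammar, by fixed-point iteration):
  FIRST(D) = { '(', '/' }

To compute FIRST(D + S), process the symbols left to right:
Symbol D is a non-terminal. Add FIRST(D) \ {ε} = { '(', '/' }
D is not nullable (ε ∉ FIRST(D)), so stop here.
FIRST(D + S) = { '(', '/' }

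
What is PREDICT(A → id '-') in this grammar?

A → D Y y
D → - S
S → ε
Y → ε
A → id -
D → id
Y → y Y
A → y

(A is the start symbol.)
PREDICT(A → id '-') = (FIRST(RHS) \ {ε}) ∪ (FOLLOW(A) if ε ∈ FIRST(RHS), i.e. RHS ⇒* ε)
FIRST(id '-') = { 'id' }
ε ∉ FIRST(id '-'), so FOLLOW(A) is not added.
PREDICT(A → id '-') = { 'id' }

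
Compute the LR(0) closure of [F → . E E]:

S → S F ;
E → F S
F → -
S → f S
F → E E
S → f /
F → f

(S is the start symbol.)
To compute CLOSURE, for each item [A → α.Bβ] where B is a non-terminal, add [B → .γ] for all productions B → γ; repeat for the newly added items until nothing changes.

Start with: [F → . E E]
  [F → . E E] has the dot before E: add [E → . F S]
  [E → . F S] has the dot before F: add [F → . -], [F → . f]
No further items can be added.

CLOSURE = { [E → . F S], [F → . -], [F → . E E], [F → . f] }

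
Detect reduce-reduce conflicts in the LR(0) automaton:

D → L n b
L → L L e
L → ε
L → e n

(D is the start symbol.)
A reduce-reduce conflict occurs when an LR(0) state has two complete items [A → α .] and [B → β .] — both call for a reduction, and with no lookahead the parser cannot choose between them.

Augment with D' → D and build the canonical LR(0) collection (I0 = CLOSURE({[D' → . D]}), then GOTO on every symbol after a dot until no new states appear). It has 9 states:
  I0: { [D → . L n b], [D' → . D], [L → . L L e], [L → . e n], [L → .] }  — shift, reduce
  I1: { [D' → D .] }  — accept
  I2: { [D → L . n b], [L → . L L e], [L → . e n], [L → .], [L → L . L e] }  — shift, reduce
  I3: { [L → e . n] }  — shift
  I4: { [L → e n .] }  — reduce
  I5: { [L → . L L e], [L → . e n], [L → .], [L → L . L e], [L → L L . e] }  — shift, reduce
  I6: { [D → L n . b] }  — shift
  I7: { [D → L n b .] }  — reduce
  I8: { [L → L L e .], [L → e . n] }  — shift, reduce

No state contains more than one complete item.

Answer: No reduce-reduce conflicts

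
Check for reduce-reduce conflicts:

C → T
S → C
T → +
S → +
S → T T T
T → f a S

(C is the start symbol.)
A reduce-reduce conflict occurs when an LR(0) state has two complete items [A → α .] and [B → β .] — both call for a reduction, and with no lookahead the parser cannot choose between them.

Augment with C' → C and build the canonical LR(0) collection (I0 = CLOSURE({[C' → . C]}), then GOTO on every symbol after a dot until no new states appear). It has 12 states:
  I0: { [C → . T], [C' → . C], [T → . +], [T → . f a S] }  — shift
  I1: { [T → + .] }  — reduce
  I2: { [C' → C .] }  — accept
  I3: { [C → T .] }  — reduce
  I4: { [T → f . a S] }  — shift
  I5: { [C → . T], [S → . +], [S → . C], [S → . T T T], [T → . +], [T → . f a S], [T → f a . S] }  — shift
  I6: { [S → + .], [T → + .] }  — 2 reduces
  I7: { [S → C .] }  — reduce
  I8: { [T → f a S .] }  — reduce
  I9: { [C → T .], [S → T . T T], [T → . +], [T → . f a S] }  — shift, reduce
  I10: { [S → T T . T], [T → . +], [T → . f a S] }  — shift
  I11: { [S → T T T .] }  — reduce

I6 contains complete items [S → + .], [T → + .] — reduce-reduce conflict.

Answer: Yes — I6: [S → + .] vs [T → + .]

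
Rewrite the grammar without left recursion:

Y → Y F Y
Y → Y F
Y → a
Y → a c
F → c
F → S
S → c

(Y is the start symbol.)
Y is directly left-recursive. The standard transformation for
  A → A α₁ | ... | A α_m | β₁ | ... | β_n
is
  A  → β₁ A' | ... | β_n A'
  A' → α₁ A' | ... | α_m A' | ε

Y → a becomes Y → a Y'
Y → a c becomes Y → a c Y'
Y → Y F Y becomes Y' → F Y Y'
Y → Y F becomes Y' → F Y'
Add Y' → ε

Productions for other non-terminals are unchanged:
  F → c
  F → S
  S → c

Resulting grammar:
Y → a Y'
Y → a c Y'
Y' → F Y Y'
Y' → F Y'
Y' → ε
F → c
F → S
S → c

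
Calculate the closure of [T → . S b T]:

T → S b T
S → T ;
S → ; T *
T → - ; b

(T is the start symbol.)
To compute CLOSURE, for each item [A → α.Bβ] where B is a non-terminal, add [B → .γ] for all productions B → γ; repeat for the newly added items until nothing changes.

Start with: [T → . S b T]
  [T → . S b T] has the dot before S: add [S → . T ;], [S → . ; T *]
  [S → . T ;] has the dot before T: add [T → . - ; b]
No further items can be added.

CLOSURE = { [S → . ; T *], [S → . T ;], [T → . - ; b], [T → . S b T] }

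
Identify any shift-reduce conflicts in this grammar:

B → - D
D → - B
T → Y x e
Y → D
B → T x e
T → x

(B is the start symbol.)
No shift-reduce conflicts

A shift-reduce conflict occurs when an LR(0) state has both:
  - a complete (reduce) item [A → α .] (dot at the end), and
  - a shift item [B → β . c γ] (dot before a terminal).

Augment with B' → B and build the canonical LR(0) collection (I0 = CLOSURE({[B' → . B]}), then GOTO on every symbol after a dot until no new states appear). It has 13 states:
  I0: { [B → . - D], [B → . T x e], [B' → . B], [D → . - B], [T → . Y x e], [T → . x], [Y → . D] }  — shift
  I1: { [B → - . D], [B → . - D], [B → . T x e], [D → - . B], [D → . - B], [T → . Y x e], [T → . x], [Y → . D] }  — shift
  I2: { [B' → B .] }  — accept
  I3: { [Y → D .] }  — reduce
  I4: { [B → T . x e] }  — shift
  I5: { [T → Y . x e] }  — shift
  I6: { [T → x .] }  — reduce
  I7: { [T → Y x . e] }  — shift
  I8: { [T → Y x e .] }  — reduce
  I9: { [B → T x . e] }  — shift
  I10: { [B → T x e .] }  — reduce
  I11: { [D → - B .] }  — reduce
  I12: { [B → - D .], [Y → D .] }  — 2 reduces

No state contains both a complete item and a shift item.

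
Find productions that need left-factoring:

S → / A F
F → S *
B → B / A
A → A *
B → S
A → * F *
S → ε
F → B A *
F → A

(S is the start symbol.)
Left-factoring is needed when two productions for the same non-terminal
share a common prefix on the right-hand side.

Productions for S:
  S → / A F
  S → ε
Productions for F:
  F → S *
  F → B A *
  F → A
Productions for B:
  B → B / A
  B → S
Productions for A:
  A → A *
  A → * F *

No common prefixes found.

Answer: No, left-factoring is not needed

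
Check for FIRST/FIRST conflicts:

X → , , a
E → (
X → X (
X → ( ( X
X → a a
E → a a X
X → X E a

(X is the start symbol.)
Yes. X → ',' ',' a / X → X '(' on { ',' }; X → ',' ',' a / X → X E a on { ',' }; X → X '(' / X → '(' '(' X on { '(' }; X → X '(' / X → a a on { 'a' }; X → X '(' / X → X E a on { '(', ',', 'a' }; X → '(' '(' X / X → X E a on { '(' }; X → a a / X → X E a on { 'a' }

A FIRST/FIRST conflict occurs when two productions N → α and N → β for the same non-terminal have FIRST(α) ∩ FIRST(β) ≠ ∅ (with ε ∈ FIRST of a nullable right-hand side, so two nullable alternatives also conflict).

FIRST sets of the non-terminals at (or reachable through a nullable prefix from) the front of some alternative:
  FIRST(X) = { '(', ',', 'a' }

Productions for X:
  X → , , a: FIRST = { ',' }
  X → X (: FIRST = { '(', ',', 'a' }
  X → ( ( X: FIRST = { '(' }
  X → a a: FIRST = { 'a' }
  X → X E a: FIRST = { '(', ',', 'a' }
Productions for E:
  E → (: FIRST = { '(' }
  E → a a X: FIRST = { 'a' }

Conflict for X: X → , , a and X → X (
  Overlap: { ',' }
Conflict for X: X → , , a and X → X E a
  Overlap: { ',' }
Conflict for X: X → X ( and X → ( ( X
  Overlap: { '(' }
Conflict for X: X → X ( and X → a a
  Overlap: { 'a' }
Conflict for X: X → X ( and X → X E a
  Overlap: { '(', ',', 'a' }
Conflict for X: X → ( ( X and X → X E a
  Overlap: { '(' }
Conflict for X: X → a a and X → X E a
  Overlap: { 'a' }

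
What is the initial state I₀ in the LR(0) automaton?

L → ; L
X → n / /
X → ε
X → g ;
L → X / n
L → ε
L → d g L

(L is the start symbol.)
First, augment the grammar with L' → L
I₀ = CLOSURE({ [L' → . L] }):
  [L' → . L] has the dot before L: add [L → . ; L], [L → . X / n], [L → .], [L → . d g L]
  [L → . X / n] has the dot before X: add [X → . n / /], [X → .], [X → . g ;]
No further items can be added.

I₀ = { [L → . ; L], [L → . X / n], [L → . d g L], [L → .], [L' → . L], [X → . g ;], [X → . n / /], [X → .] }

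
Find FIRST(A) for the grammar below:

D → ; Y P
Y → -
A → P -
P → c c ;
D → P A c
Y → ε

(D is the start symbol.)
To compute FIRST(A), examine every production with A on the left-hand side, reading each right-hand side left to right until a non-nullable symbol is reached.

FIRST sets of the other non-terminals involved (by the same procedure, iterated to a fixed point):
  FIRST(P) = { 'c' }

From A → P -:
  - P is a non-terminal: add FIRST(P) \ {ε} = { 'c' }
    P is not nullable, so stop

Collecting: FIRST(A) = { 'c' }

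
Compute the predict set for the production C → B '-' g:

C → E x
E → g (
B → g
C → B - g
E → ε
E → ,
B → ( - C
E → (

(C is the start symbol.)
{ '(', 'g' }

PREDICT(C → B '-' g) = (FIRST(RHS) \ {ε}) ∪ (FOLLOW(C) if ε ∈ FIRST(RHS), i.e. RHS ⇒* ε)
FIRST(B) = { '(', 'g' }
FIRST(B '-' g) = { '(', 'g' }
ε ∉ FIRST(B '-' g), so FOLLOW(C) is not added.
PREDICT(C → B '-' g) = { '(', 'g' }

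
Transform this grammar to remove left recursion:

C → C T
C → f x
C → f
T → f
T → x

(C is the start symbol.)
C is directly left-recursive. The standard transformation for
  A → A α₁ | ... | A α_m | β₁ | ... | β_n
is
  A  → β₁ A' | ... | β_n A'
  A' → α₁ A' | ... | α_m A' | ε

C → f x becomes C → f x C'
C → f becomes C → f C'
C → C T becomes C' → T C'
Add C' → ε

Productions for other non-terminals are unchanged:
  T → f
  T → x

Resulting grammar:
C → f x C'
C → f C'
C' → T C'
C' → ε
T → f
T → x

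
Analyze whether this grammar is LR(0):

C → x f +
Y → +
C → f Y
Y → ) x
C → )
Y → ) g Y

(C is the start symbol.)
Yes, the grammar is LR(0)

Augment with C' → C and build the canonical LR(0) collection (I0 = CLOSURE({[C' → . C]}), then GOTO on every symbol after a dot until no new states appear). It has 13 states:
  I0: { [C → . )], [C → . f Y], [C → . x f +], [C' → . C] }  — shift
  I1: { [C → ) .] }  — reduce
  I2: { [C' → C .] }  — accept
  I3: { [C → f . Y], [Y → . ) g Y], [Y → . ) x], [Y → . +] }  — shift
  I4: { [C → x . f +] }  — shift
  I5: { [C → x f . +] }  — shift
  I6: { [C → x f + .] }  — reduce
  I7: { [Y → ) . g Y], [Y → ) . x] }  — shift
  I8: { [Y → + .] }  — reduce
  I9: { [C → f Y .] }  — reduce
  I10: { [Y → ) g . Y], [Y → . ) g Y], [Y → . ) x], [Y → . +] }  — shift
  I11: { [Y → ) x .] }  — reduce
  I12: { [Y → ) g Y .] }  — reduce

Every state is either a pure shift/goto state or contains exactly one complete item and nothing to shift — no conflicts. The grammar is LR(0).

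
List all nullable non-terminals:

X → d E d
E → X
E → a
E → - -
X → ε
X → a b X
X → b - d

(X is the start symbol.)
{ 'E', 'X' }

A non-terminal is nullable if it can derive ε (the empty string): either it has an ε-production, or it has a production whose right-hand side consists entirely of nullable non-terminals.

ε-productions: X → ε
So X is immediately nullable.
E → X: every symbol on the right is nullable, so E is nullable too.
Every non-terminal is now nullable.
Nullable = { 'E', 'X' }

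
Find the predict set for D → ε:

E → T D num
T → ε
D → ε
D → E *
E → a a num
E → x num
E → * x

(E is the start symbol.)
PREDICT(D → ε) = (FIRST(RHS) \ {ε}) ∪ (FOLLOW(D) if ε ∈ FIRST(RHS), i.e. RHS ⇒* ε)
The right-hand side is ε (FIRST(ε) = { ε }), so the predict set is FOLLOW(D) = { 'num' }
PREDICT(D → ε) = { 'num' }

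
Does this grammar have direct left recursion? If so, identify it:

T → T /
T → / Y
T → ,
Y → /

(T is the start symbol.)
T → T /: LEFT RECURSIVE (starts with T)
T → / Y: starts with '/'
T → ,: starts with ','
Y → /: starts with '/'

The grammar has direct left recursion on: T.

Answer: Yes, T is left-recursive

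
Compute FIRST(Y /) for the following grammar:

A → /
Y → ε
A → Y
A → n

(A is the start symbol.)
FIRST sets of the non-terminals involved (from the grammar, by fixed-point iteration):
  FIRST(Y) = { ε }

To compute FIRST(Y /), process the symbols left to right:
Symbol Y is a non-terminal. Add FIRST(Y) \ {ε} = { }
Y is nullable (ε ∈ FIRST(Y)), continue to the next symbol.
Symbol / is a terminal. Add '/' and stop.
FIRST(Y /) = { '/' }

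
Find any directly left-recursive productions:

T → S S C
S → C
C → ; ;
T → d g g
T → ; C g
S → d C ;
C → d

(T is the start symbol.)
No direct left recursion

Direct left recursion occurs when N → N α for some non-terminal N (the right-hand side begins with the left-hand side itself).

T → S S C: starts with S
S → C: starts with C
C → ; ;: starts with ';'
T → d g g: starts with d
T → ; C g: starts with ';'
S → d C ;: starts with d
C → d: starts with d

No direct left recursion found.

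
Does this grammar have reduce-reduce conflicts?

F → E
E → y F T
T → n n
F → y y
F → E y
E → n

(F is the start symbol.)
A reduce-reduce conflict occurs when an LR(0) state has two complete items [A → α .] and [B → β .] — both call for a reduction, and with no lookahead the parser cannot choose between them.

Augment with F' → F and build the canonical LR(0) collection (I0 = CLOSURE({[F' → . F]}), then GOTO on every symbol after a dot until no new states appear). It has 11 states:
  I0: { [E → . n], [E → . y F T], [F → . E y], [F → . E], [F → . y y], [F' → . F] }  — shift
  I1: { [F → E . y], [F → E .] }  — shift, reduce
  I2: { [F' → F .] }  — accept
  I3: { [E → n .] }  — reduce
  I4: { [E → . n], [E → . y F T], [E → y . F T], [F → . E y], [F → . E], [F → . y y], [F → y . y] }  — shift
  I5: { [E → y F . T], [T → . n n] }  — shift
  I6: { [E → . n], [E → . y F T], [E → y . F T], [F → . E y], [F → . E], [F → . y y], [F → y . y], [F → y y .] }  — shift, reduce
  I7: { [E → y F T .] }  — reduce
  I8: { [T → n . n] }  — shift
  I9: { [T → n n .] }  — reduce
  I10: { [F → E y .] }  — reduce

No state contains more than one complete item.

Answer: No reduce-reduce conflicts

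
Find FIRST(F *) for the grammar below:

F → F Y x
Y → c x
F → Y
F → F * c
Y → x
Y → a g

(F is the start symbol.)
FIRST sets of the non-terminals involved (from the grammar, by fixed-point iteration):
  FIRST(F) = { 'a', 'c', 'x' }

To compute FIRST(F *), process the symbols left to right:
Symbol F is a non-terminal. Add FIRST(F) \ {ε} = { 'a', 'c', 'x' }
F is not nullable (ε ∉ FIRST(F)), so stop here.
FIRST(F *) = { 'a', 'c', 'x' }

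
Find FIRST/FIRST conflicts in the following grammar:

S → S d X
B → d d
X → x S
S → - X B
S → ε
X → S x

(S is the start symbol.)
Yes. S → S d X / S → '-' X B on { '-' }; X → x S / X → S x on { 'x' }

A FIRST/FIRST conflict occurs when two productions N → α and N → β for the same non-terminal have FIRST(α) ∩ FIRST(β) ≠ ∅ (with ε ∈ FIRST of a nullable right-hand side, so two nullable alternatives also conflict).

FIRST sets of the non-terminals at (or reachable through a nullable prefix from) the front of some alternative:
  FIRST(S) = { '-', 'd', ε }

Productions for S:
  S → S d X: FIRST = { '-', 'd' }
  S → - X B: FIRST = { '-' }
  S → ε: FIRST = { ε }
Productions for X:
  X → x S: FIRST = { 'x' }
  X → S x: FIRST = { '-', 'd', 'x' }
B has only one production, so no FIRST/FIRST conflict is possible there.

Conflict for S: S → S d X and S → - X B
  Overlap: { '-' }
Conflict for X: X → x S and X → S x
  Overlap: { 'x' }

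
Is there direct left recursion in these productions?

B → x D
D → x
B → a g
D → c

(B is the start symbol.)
No direct left recursion

B → x D: starts with x
D → x: starts with x
B → a g: starts with a
D → c: starts with c

No direct left recursion found.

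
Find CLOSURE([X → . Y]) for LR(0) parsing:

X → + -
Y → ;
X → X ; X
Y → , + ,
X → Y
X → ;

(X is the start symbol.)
{ [X → . Y], [Y → . , + ,], [Y → . ;] }

Start with: [X → . Y]
  [X → . Y] has the dot before Y: add [Y → . ;], [Y → . , + ,]
No further items can be added.

CLOSURE = { [X → . Y], [Y → . , + ,], [Y → . ;] }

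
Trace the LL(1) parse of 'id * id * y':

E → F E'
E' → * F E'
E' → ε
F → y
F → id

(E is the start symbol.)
LL(1) parsing maintains a stack (initially the start symbol over $) and the input. At each step: if the stack top is a terminal, match it against the current input token; if it is a non-terminal N, replace it with the RHS of M[N, lookahead] (the unique production whose predict set contains the lookahead).

Stack is shown with the top on the left.

Stack     Input          Action
-------------------------------
E $       id * id * y $  output E → F E'
F E' $    id * id * y $  output F → id
id E' $   id * id * y $  match 'id'
E' $      * id * y $     output E' → * F E'
* F E' $  * id * y $     match '*'
F E' $    id * y $       output F → id
id E' $   id * y $       match 'id'
E' $      * y $          output E' → * F E'
* F E' $  * y $          match '*'
F E' $    y $            output F → y
y E' $    y $            match 'y'
E' $      $              output E' → ε
$         $              accept

The string is accepted.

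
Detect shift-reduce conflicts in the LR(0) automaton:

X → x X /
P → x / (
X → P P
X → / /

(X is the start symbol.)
A shift-reduce conflict occurs when an LR(0) state has both:
  - a complete (reduce) item [A → α .] (dot at the end), and
  - a shift item [B → β . c γ] (dot before a terminal).

Augment with X' → X and build the canonical LR(0) collection (I0 = CLOSURE({[X' → . X]}), then GOTO on every symbol after a dot until no new states appear). It has 13 states:
  I0: { [P → . x / (], [X → . / /], [X → . P P], [X → . x X /], [X' → . X] }  — shift
  I1: { [X → / . /] }  — shift
  I2: { [P → . x / (], [X → P . P] }  — shift
  I3: { [X' → X .] }  — accept
  I4: { [P → . x / (], [P → x . / (], [X → . / /], [X → . P P], [X → . x X /], [X → x . X /] }  — shift
  I5: { [P → x / . (], [X → / . /] }  — shift
  I6: { [X → x X . /] }  — shift
  I7: { [X → x X / .] }  — reduce
  I8: { [P → x / ( .] }  — reduce
  I9: { [X → / / .] }  — reduce
  I10: { [X → P P .] }  — reduce
  I11: { [P → x . / (] }  — shift
  I12: { [P → x / . (] }  — shift

No state contains both a complete item and a shift item.

Answer: No shift-reduce conflicts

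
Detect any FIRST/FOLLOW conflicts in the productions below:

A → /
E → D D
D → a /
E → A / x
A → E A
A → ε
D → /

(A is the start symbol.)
Yes. A → '/' with FOLLOW(A) on { '/' }; A → E A with FOLLOW(A) on { '/' }

A FIRST/FOLLOW conflict occurs when a non-terminal N has a nullable alternative N → β (β ⇒* ε) and another alternative N → α with FIRST(α) ∩ FOLLOW(N) ≠ ∅: on such a lookahead the parser cannot decide between expanding α and letting N vanish via β.

Nullable non-terminals: A.
FIRST sets used below: FIRST(E) = { '/', 'a' }

A: nullable alternative(s) A → ε; FOLLOW(A) = { $, '/' }
  A → /: FIRST \ {ε} = { '/' } — overlaps FOLLOW(A) on { '/' }: CONFLICT
  A → E A: FIRST \ {ε} = { '/', 'a' } — overlaps FOLLOW(A) on { '/' }: CONFLICT
  A → ε: FIRST \ {ε} = { } — this is the only nullable alternative, skip

D, E have no nullable alternative, so no FIRST/FOLLOW check is needed there.

So the grammar has 2 FIRST/FOLLOW conflicts (marked CONFLICT above).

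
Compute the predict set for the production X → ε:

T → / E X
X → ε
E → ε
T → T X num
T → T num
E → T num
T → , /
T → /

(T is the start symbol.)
PREDICT(X → ε) = (FIRST(RHS) \ {ε}) ∪ (FOLLOW(X) if ε ∈ FIRST(RHS), i.e. RHS ⇒* ε)
The right-hand side is ε (FIRST(ε) = { ε }), so the predict set is FOLLOW(X) = { $, 'num' }
PREDICT(X → ε) = { $, 'num' }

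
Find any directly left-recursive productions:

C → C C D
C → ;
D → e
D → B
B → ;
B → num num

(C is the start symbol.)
C → C C D: LEFT RECURSIVE (starts with C)
C → ;: starts with ';'
D → e: starts with e
D → B: starts with B
B → ;: starts with ';'
B → num num: starts with num

The grammar has direct left recursion on: C.

Answer: Yes, C is left-recursive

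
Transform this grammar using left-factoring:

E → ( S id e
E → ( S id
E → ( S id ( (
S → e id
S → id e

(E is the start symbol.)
E → ( S id E'
E' → e
E' → ε
E' → ( (
S → e id
S → id e

Left-factoring transforms A → αβ₁ | αβ₂ into A → αA' and A' → β₁ | β₂
(α is the longest common prefix among the alternatives). Repeat until
no nonterminal has two alternatives with a common prefix.

Round 1: E has alternatives sharing prefix '( S id'. Introduce E': E → ( S id E'
  Add: E' → e
  Add: E' → ε
  Add: E' → ( (

No remaining common prefixes — done.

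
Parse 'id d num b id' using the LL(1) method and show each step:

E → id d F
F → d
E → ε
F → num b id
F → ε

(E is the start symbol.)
LL(1) parsing maintains a stack (initially the start symbol over $) and the input. At each step: if the stack top is a terminal, match it against the current input token; if it is a non-terminal N, replace it with the RHS of M[N, lookahead] (the unique production whose predict set contains the lookahead).

Stack is shown with the top on the left.

Stack       Input            Action
-----------------------------------
E $         id d num b id $  output E → id d F
id d F $    id d num b id $  match 'id'
d F $       d num b id $     match 'd'
F $         num b id $       output F → num b id
num b id $  num b id $       match 'num'
b id $      b id $           match 'b'
id $        id $             match 'id'
$           $                accept

The string is accepted.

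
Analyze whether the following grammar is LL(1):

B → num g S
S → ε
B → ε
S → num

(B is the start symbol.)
A grammar is LL(1) if for each non-terminal N with multiple productions, the predict sets of those productions are pairwise disjoint, where PREDICT(N → α) = (FIRST(α) \ {ε}) ∪ (FOLLOW(N) if α ⇒* ε).

Relevant sets:
  FOLLOW(B) = { $ }
  FOLLOW(S) = { $ }

For B:
  PREDICT(B → num g S) = { 'num' }
  PREDICT(B → ε) = { $ }
For S:
  PREDICT(S → ε) = { $ }
  PREDICT(S → num) = { 'num' }

All predict sets are disjoint. The grammar IS LL(1).

Answer: Yes, the grammar is LL(1).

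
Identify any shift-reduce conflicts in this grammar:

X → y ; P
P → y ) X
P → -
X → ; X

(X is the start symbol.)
A shift-reduce conflict occurs when an LR(0) state has both:
  - a complete (reduce) item [A → α .] (dot at the end), and
  - a shift item [B → β . c γ] (dot before a terminal).

Augment with X' → X and build the canonical LR(0) collection (I0 = CLOSURE({[X' → . X]}), then GOTO on every symbol after a dot until no new states appear). It has 11 states:
  I0: { [X → . ; X], [X → . y ; P], [X' → . X] }  — shift
  I1: { [X → . ; X], [X → . y ; P], [X → ; . X] }  — shift
  I2: { [X' → X .] }  — accept
  I3: { [X → y . ; P] }  — shift
  I4: { [P → . -], [P → . y ) X], [X → y ; . P] }  — shift
  I5: { [P → - .] }  — reduce
  I6: { [X → y ; P .] }  — reduce
  I7: { [P → y . ) X] }  — shift
  I8: { [P → y ) . X], [X → . ; X], [X → . y ; P] }  — shift
  I9: { [P → y ) X .] }  — reduce
  I10: { [X → ; X .] }  — reduce

No state contains both a complete item and a shift item.

Answer: No shift-reduce conflicts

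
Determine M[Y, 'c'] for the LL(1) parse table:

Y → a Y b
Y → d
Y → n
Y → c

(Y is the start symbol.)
Y → c

To find M[Y, 'c'], we find productions for Y where 'c' is in the predict set (PREDICT(N → α) = (FIRST(α) \ {ε}) ∪ (FOLLOW(N) if α ⇒* ε)).

Y → a Y b: PREDICT = { 'a' }
Y → d: PREDICT = { 'd' }
Y → n: PREDICT = { 'n' }
Y → c: PREDICT = { 'c' }
  'c' is in predict set, so this production goes in M[Y, 'c']

M[Y, 'c'] = Y → c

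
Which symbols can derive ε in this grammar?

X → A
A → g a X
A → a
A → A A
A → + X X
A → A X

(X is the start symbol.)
None

There are no ε-productions, so no non-terminal can derive ε.
No non-terminals are nullable.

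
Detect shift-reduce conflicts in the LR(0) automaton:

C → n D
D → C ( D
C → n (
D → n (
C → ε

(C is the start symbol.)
Augment with C' → C and build the canonical LR(0) collection (I0 = CLOSURE({[C' → . C]}), then GOTO on every symbol after a dot until no new states appear). It has 10 states:
  I0: { [C → . n (], [C → . n D], [C → .], [C' → . C] }  — shift, reduce
  I1: { [C' → C .] }  — accept
  I2: { [C → . n (], [C → . n D], [C → .], [C → n . (], [C → n . D], [D → . C ( D], [D → . n (] }  — shift, reduce
  I3: { [C → n ( .] }  — reduce
  I4: { [D → C . ( D] }  — shift
  I5: { [C → n D .] }  — reduce
  I6: { [C → . n (], [C → . n D], [C → .], [C → n . (], [C → n . D], [D → . C ( D], [D → . n (], [D → n . (] }  — shift, reduce
  I7: { [C → n ( .], [D → n ( .] }  — 2 reduces
  I8: { [C → . n (], [C → . n D], [C → .], [D → . C ( D], [D → . n (], [D → C ( . D] }  — shift, reduce
  I9: { [D → C ( D .] }  — reduce

I0 contains reduce item [C → .] and shift items [C → . n (], [C → . n D] — shift-reduce conflict.
I2 contains reduce item [C → .] and shift items [C → . n (], [C → n . (], [C → . n D], [D → . n (] — shift-reduce conflict.
I6 contains reduce item [C → .] and shift items [C → . n (], [C → n . (], [C → . n D], [D → . n (], [D → n . (] — shift-reduce conflict.
I8 contains reduce item [C → .] and shift items [C → . n (], [C → . n D], [D → . n (] — shift-reduce conflict.

Answer: Yes — I0: [C → .] vs [C → . n (]; I2: [C → .] vs [C → . n (]; I6: [C → .] vs [C → . n (]; I8: [C → .] vs [C → . n (]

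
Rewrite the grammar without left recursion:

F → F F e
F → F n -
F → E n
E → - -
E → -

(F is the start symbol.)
F → E n F'
F' → F e F'
F' → n - F'
F' → ε
E → - -
E → -

F is directly left-recursive. The standard transformation for
  A → A α₁ | ... | A α_m | β₁ | ... | β_n
is
  A  → β₁ A' | ... | β_n A'
  A' → α₁ A' | ... | α_m A' | ε

F → E n becomes F → E n F'
F → F F e becomes F' → F e F'
F → F n - becomes F' → n - F'
Add F' → ε

Productions for other non-terminals are unchanged:
  E → - -
  E → -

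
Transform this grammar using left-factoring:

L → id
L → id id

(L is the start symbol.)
L → id L'
L' → ε
L' → id

Left-factoring transforms A → αβ₁ | αβ₂ into A → αA' and A' → β₁ | β₂
(α is the longest common prefix among the alternatives). Repeat until
no nonterminal has two alternatives with a common prefix.

Round 1: L has alternatives sharing prefix 'id'. Introduce L': L → id L'
  Add: L' → ε
  Add: L' → id

No remaining common prefixes — done.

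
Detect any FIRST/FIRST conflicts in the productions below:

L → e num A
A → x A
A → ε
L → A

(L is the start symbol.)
No FIRST/FIRST conflicts.

A FIRST/FIRST conflict occurs when two productions N → α and N → β for the same non-terminal have FIRST(α) ∩ FIRST(β) ≠ ∅ (with ε ∈ FIRST of a nullable right-hand side, so two nullable alternatives also conflict).

FIRST sets of the non-terminals at (or reachable through a nullable prefix from) the front of some alternative:
  FIRST(A) = { 'x', ε }

Productions for L:
  L → e num A: FIRST = { 'e' }
  L → A: FIRST = { 'x', ε }
Productions for A:
  A → x A: FIRST = { 'x' }
  A → ε: FIRST = { ε }

All alternatives of each non-terminal have pairwise disjoint FIRST sets.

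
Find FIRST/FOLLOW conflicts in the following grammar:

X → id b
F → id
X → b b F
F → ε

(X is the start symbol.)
No FIRST/FOLLOW conflicts.

A FIRST/FOLLOW conflict occurs when a non-terminal N has a nullable alternative N → β (β ⇒* ε) and another alternative N → α with FIRST(α) ∩ FOLLOW(N) ≠ ∅: on such a lookahead the parser cannot decide between expanding α and letting N vanish via β.

Nullable non-terminals: F.

F: nullable alternative(s) F → ε; FOLLOW(F) = { $ }
  F → id: FIRST \ {ε} = { 'id' } — disjoint from FOLLOW(F)
  F → ε: FIRST \ {ε} = { } — this is the only nullable alternative, skip

X has no nullable alternative, so no FIRST/FOLLOW check is needed there.

No FIRST/FOLLOW conflicts found.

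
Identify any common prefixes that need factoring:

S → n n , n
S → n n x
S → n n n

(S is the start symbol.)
Left-factoring is needed when two productions for the same non-terminal
share a common prefix on the right-hand side.

Productions for S:
  S → n n , n
  S → n n x
  S → n n n

Found common prefix 'n n' in productions for S

Answer: Yes, S has productions with common prefix 'n n'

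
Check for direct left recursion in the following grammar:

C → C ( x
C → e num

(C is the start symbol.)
Direct left recursion occurs when N → N α for some non-terminal N (the right-hand side begins with the left-hand side itself).

C → C ( x: LEFT RECURSIVE (starts with C)
C → e num: starts with e

The grammar has direct left recursion on: C.

Answer: Yes, C is left-recursive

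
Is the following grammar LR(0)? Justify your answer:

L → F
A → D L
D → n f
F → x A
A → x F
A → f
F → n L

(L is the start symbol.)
Yes, the grammar is LR(0)

A grammar is LR(0) if no state in the canonical LR(0) collection has:
  - both a shift item (dot before a terminal) and a complete item (shift-reduce conflict), or
  - two or more complete items (reduce-reduce conflict; the accept item [L' → L .] counts as a complete item here).

Augment with L' → L and build the canonical LR(0) collection (I0 = CLOSURE({[L' → . L]}), then GOTO on every symbol after a dot until no new states appear). It has 14 states:
  I0: { [F → . n L], [F → . x A], [L → . F], [L' → . L] }  — shift
  I1: { [L → F .] }  — reduce
  I2: { [L' → L .] }  — accept
  I3: { [F → . n L], [F → . x A], [F → n . L], [L → . F] }  — shift
  I4: { [A → . D L], [A → . f], [A → . x F], [D → . n f], [F → x . A] }  — shift
  I5: { [F → x A .] }  — reduce
  I6: { [A → D . L], [F → . n L], [F → . x A], [L → . F] }  — shift
  I7: { [A → f .] }  — reduce
  I8: { [D → n . f] }  — shift
  I9: { [A → x . F], [F → . n L], [F → . x A] }  — shift
  I10: { [A → x F .] }  — reduce
  I11: { [D → n f .] }  — reduce
  I12: { [A → D L .] }  — reduce
  I13: { [F → n L .] }  — reduce

Every state is either a pure shift/goto state or contains exactly one complete item and nothing to shift — no conflicts. The grammar is LR(0).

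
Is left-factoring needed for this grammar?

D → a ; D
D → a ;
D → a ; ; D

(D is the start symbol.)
Yes, D has productions with common prefix 'a ;'

Left-factoring is needed when two productions for the same non-terminal
share a common prefix on the right-hand side.

Productions for D:
  D → a ; D
  D → a ;
  D → a ; ; D

Found common prefix 'a ;' in productions for D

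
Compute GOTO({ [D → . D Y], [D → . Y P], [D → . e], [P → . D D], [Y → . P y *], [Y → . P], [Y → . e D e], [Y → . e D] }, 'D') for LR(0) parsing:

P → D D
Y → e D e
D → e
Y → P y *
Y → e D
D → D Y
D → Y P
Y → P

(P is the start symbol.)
GOTO(I, 'D') = CLOSURE({ [A → αX.β] : [A → α.Xβ] ∈ I, X = 'D' })

Items with dot before 'D', with the dot advanced:
  [D → . D Y] → [D → D . Y]
  [P → . D D] → [P → D . D]
Closure of the advanced items:
  [D → D . Y] has the dot before Y: add [Y → . e D e], [Y → . P y *], [Y → . e D], [Y → . P]
  [P → D . D] has the dot before D: add [D → . e], [D → . D Y], [D → . Y P]
  [Y → . P y *] has the dot before P: add [P → . D D]

GOTO = { [D → . D Y], [D → . Y P], [D → . e], [D → D . Y], [P → . D D], [P → D . D], [Y → . P y *], [Y → . P], [Y → . e D e], [Y → . e D] }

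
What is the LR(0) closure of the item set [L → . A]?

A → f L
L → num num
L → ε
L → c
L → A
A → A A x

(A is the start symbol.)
To compute CLOSURE, for each item [A → α.Bβ] where B is a non-terminal, add [B → .γ] for all productions B → γ; repeat for the newly added items until nothing changes.

Start with: [L → . A]
  [L → . A] has the dot before A: add [A → . f L], [A → . A A x]
No further items can be added.

CLOSURE = { [A → . A A x], [A → . f L], [L → . A] }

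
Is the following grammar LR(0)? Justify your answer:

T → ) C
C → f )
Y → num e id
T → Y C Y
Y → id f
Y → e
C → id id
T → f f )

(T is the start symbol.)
A grammar is LR(0) if no state in the canonical LR(0) collection has:
  - both a shift item (dot before a terminal) and a complete item (shift-reduce conflict), or
  - two or more complete items (reduce-reduce conflict; the accept item [T' → T .] counts as a complete item here).

Augment with T' → T and build the canonical LR(0) collection (I0 = CLOSURE({[T' → . T]}), then GOTO on every symbol after a dot until no new states appear). It has 20 states:
  I0: { [T → . ) C], [T → . Y C Y], [T → . f f )], [T' → . T], [Y → . e], [Y → . id f], [Y → . num e id] }  — shift
  I1: { [C → . f )], [C → . id id], [T → ) . C] }  — shift
  I2: { [T' → T .] }  — accept
  I3: { [C → . f )], [C → . id id], [T → Y . C Y] }  — shift
  I4: { [Y → e .] }  — reduce
  I5: { [T → f . f )] }  — shift
  I6: { [Y → id . f] }  — shift
  I7: { [Y → num . e id] }  — shift
  I8: { [Y → num e . id] }  — shift
  I9: { [Y → num e id .] }  — reduce
  I10: { [Y → id f .] }  — reduce
  I11: { [T → f f . )] }  — shift
  I12: { [T → f f ) .] }  — reduce
  I13: { [T → Y C . Y], [Y → . e], [Y → . id f], [Y → . num e id] }  — shift
  I14: { [C → f . )] }  — shift
  I15: { [C → id . id] }  — shift
  I16: { [C → id id .] }  — reduce
  I17: { [C → f ) .] }  — reduce
  I18: { [T → Y C Y .] }  — reduce
  I19: { [T → ) C .] }  — reduce

Every state is either a pure shift/goto state or contains exactly one complete item and nothing to shift — no conflicts. The grammar is LR(0).

Answer: Yes, the grammar is LR(0)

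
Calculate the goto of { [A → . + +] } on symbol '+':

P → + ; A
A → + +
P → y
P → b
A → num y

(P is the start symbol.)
GOTO(I, '+') = CLOSURE({ [A → αX.β] : [A → α.Xβ] ∈ I, X = '+' })

Items with dot before '+', with the dot advanced:
  [A → . + +] → [A → + . +]
Closure adds nothing (no advanced item has the dot before a non-terminal).

GOTO = { [A → + . +] }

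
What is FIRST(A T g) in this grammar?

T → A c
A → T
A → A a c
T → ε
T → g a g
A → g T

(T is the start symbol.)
FIRST sets of the non-terminals involved (from the grammar, by fixed-point iteration):
  FIRST(A) = { 'a', 'c', 'g', ε }
  FIRST(T) = { 'a', 'c', 'g', ε }

To compute FIRST(A T g), process the symbols left to right:
Symbol A is a non-terminal. Add FIRST(A) \ {ε} = { 'a', 'c', 'g' }
A is nullable (ε ∈ FIRST(A)), continue to the next symbol.
Symbol T is a non-terminal. Add FIRST(T) \ {ε} = { 'a', 'c', 'g' }
T is nullable (ε ∈ FIRST(T)), continue to the next symbol.
Symbol g is a terminal. Add 'g' and stop.
FIRST(A T g) = { 'a', 'c', 'g' }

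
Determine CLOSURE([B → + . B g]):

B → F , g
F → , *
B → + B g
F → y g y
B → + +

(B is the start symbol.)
{ [B → + . B g], [B → . + +], [B → . + B g], [B → . F , g], [F → . , *], [F → . y g y] }

To compute CLOSURE, for each item [A → α.Bβ] where B is a non-terminal, add [B → .γ] for all productions B → γ; repeat for the newly added items until nothing changes.

Start with: [B → + . B g]
  [B → + . B g] has the dot before B: add [B → . F , g], [B → . + B g], [B → . + +]
  [B → . F , g] has the dot before F: add [F → . , *], [F → . y g y]
No further items can be added.

CLOSURE = { [B → + . B g], [B → . + +], [B → . + B g], [B → . F , g], [F → . , *], [F → . y g y] }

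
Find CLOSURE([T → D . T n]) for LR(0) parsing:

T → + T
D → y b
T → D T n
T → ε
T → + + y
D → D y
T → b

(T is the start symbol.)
To compute CLOSURE, for each item [A → α.Bβ] where B is a non-terminal, add [B → .γ] for all productions B → γ; repeat for the newly added items until nothing changes.

Start with: [T → D . T n]
  [T → D . T n] has the dot before T: add [T → . + T], [T → . D T n], [T → .], [T → . + + y], [T → . b]
  [T → . D T n] has the dot before D: add [D → . y b], [D → . D y]
No further items can be added.

CLOSURE = { [D → . D y], [D → . y b], [T → . + + y], [T → . + T], [T → . D T n], [T → . b], [T → .], [T → D . T n] }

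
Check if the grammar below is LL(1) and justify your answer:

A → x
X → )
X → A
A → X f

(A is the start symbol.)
Relevant sets:
  FIRST(X) = { ')', 'x' }
  FIRST(A) = { ')', 'x' }

For A:
  PREDICT(A → x) = { 'x' }
  PREDICT(A → X f) = { ')', 'x' }
For X:
  PREDICT(X → ')') = { ')' }
  PREDICT(X → A) = { ')', 'x' }

Conflict found: Predict set conflict for A: { 'x' }
The grammar is NOT LL(1).

Answer: No. Predict set conflict for A: { 'x' }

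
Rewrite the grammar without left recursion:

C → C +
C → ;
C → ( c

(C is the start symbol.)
C → ; C'
C → ( c C'
C' → + C'
C' → ε

C is directly left-recursive. The standard transformation for
  A → A α₁ | ... | A α_m | β₁ | ... | β_n
is
  A  → β₁ A' | ... | β_n A'
  A' → α₁ A' | ... | α_m A' | ε

C → ; becomes C → ; C'
C → ( c becomes C → ( c C'
C → C + becomes C' → + C'
Add C' → ε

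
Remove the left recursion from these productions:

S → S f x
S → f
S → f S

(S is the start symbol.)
S → f S'
S → f S S'
S' → f x S'
S' → ε

S is directly left-recursive. The standard transformation for
  A → A α₁ | ... | A α_m | β₁ | ... | β_n
is
  A  → β₁ A' | ... | β_n A'
  A' → α₁ A' | ... | α_m A' | ε

S → f becomes S → f S'
S → f S becomes S → f S S'
S → S f x becomes S' → f x S'
Add S' → ε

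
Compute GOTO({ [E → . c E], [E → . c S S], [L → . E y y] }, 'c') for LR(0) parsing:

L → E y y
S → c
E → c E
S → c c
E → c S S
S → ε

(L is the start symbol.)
{ [E → . c E], [E → . c S S], [E → c . E], [E → c . S S], [S → . c c], [S → . c], [S → .] }

GOTO(I, 'c') = CLOSURE({ [A → αX.β] : [A → α.Xβ] ∈ I, X = 'c' })

Items with dot before 'c', with the dot advanced:
  [E → . c E] → [E → c . E]
  [E → . c S S] → [E → c . S S]
Closure of the advanced items:
  [E → c . E] has the dot before E: add [E → . c E], [E → . c S S]
  [E → c . S S] has the dot before S: add [S → . c], [S → . c c], [S → .]

GOTO = { [E → . c E], [E → . c S S], [E → c . E], [E → c . S S], [S → . c c], [S → . c], [S → .] }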